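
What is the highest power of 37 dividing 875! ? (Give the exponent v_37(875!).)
v_37(875!) = 23

Legendre's formula: v_p(n!) = Σ_{k ≥ 1} ⌊n / p^k⌋. For p = 37, n = 875, the terms are:
  ⌊875/37^1⌋ = ⌊875/37⌋ = 23
(the next term ⌊875/37^2⌋ = 0, terminating the sum). Summing: v_37(875!) = 23 = 23.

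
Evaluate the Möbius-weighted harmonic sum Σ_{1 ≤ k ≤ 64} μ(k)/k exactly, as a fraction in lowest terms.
Σ μ(k)/k = 1874648830674470878723/117288381359406970983270

Values of μ(k) for 1 ≤ k ≤ 64: μ(1) = 1, μ(2) = -1, μ(3) = -1, μ(5) = -1, μ(6) = 1, μ(7) = -1, μ(10) = 1, μ(11) = -1, μ(13) = -1, μ(14) = 1, μ(15) = 1, μ(17) = -1, μ(19) = -1, μ(21) = 1, μ(22) = 1, μ(23) = -1, μ(26) = 1, μ(29) = -1, μ(30) = -1, μ(31) = -1, μ(33) = 1, μ(34) = 1, μ(35) = 1, μ(37) = -1, μ(38) = 1, μ(39) = 1, μ(41) = -1, μ(42) = -1, μ(43) = -1, μ(46) = 1, μ(47) = -1, μ(51) = 1, μ(53) = -1, μ(55) = 1, μ(57) = 1, μ(58) = 1, μ(59) = -1, μ(61) = -1, μ(62) = 1, with μ = 0 on non-squarefree integers. Summing μ(k)/k for k where μ(k) ≠ 0 gives 1874648830674470878723/117288381359406970983270 ≈ 0.0160. (PNT ⟺ this sum → 0 as n → ∞.)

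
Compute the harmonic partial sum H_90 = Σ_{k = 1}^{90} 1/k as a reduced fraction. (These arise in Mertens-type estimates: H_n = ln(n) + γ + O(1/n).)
H_90 = 3653182778990767589396015372875328285861/718766754945489455304472257065075294400

Direct summation: H_90 = 1 + 1/2 + ... + 1/90. The least common denominator is lcm(1, ..., 90) = 718766754945489455304472257065075294400; over this denominator the numerator is 718766754945489455304472257065075294400 + 359383377472744727652236128532537647200 + 239588918315163151768157419021691764800 + 179691688736372363826118064266268823600 + 143753350989097891060894451413015058880 + 119794459157581575884078709510845882400 + 102680964992212779329210322437867899200 + 89845844368186181913059032133134411800 + 79862972771721050589385806340563921600 + 71876675494548945530447225706507529440 + 65342432267771768664042932460461390400 + 59897229578790787942039354755422941200 + 55289750380422265792651712081928868800 + 51340482496106389664605161218933949600 + 47917783663032630353631483804338352960 + 44922922184093090956529516066567205900 + 42280397349734673841439544533239723200 + 39931486385860525294692903170281960800 + 37829829207657339752866960898161857600 + 35938337747274472765223612853253764720 + 34226988330737593109736774145955966400 + 32671216133885884332021466230230695200 + 31250728475890845882803141611525012800 + 29948614789395393971019677377711470600 + 28750670197819578212178890282603011776 + 27644875190211132896325856040964434400 + 26620990923907016863128602113521307200 + 25670241248053194832302580609466974800 + 24785060515361705355326629553968113600 + 23958891831516315176815741902169176480 + 23186024353080305009821685711776622400 + 22461461092046545478264758033283602950 + 21780810755923922888014310820153796800 + 21140198674867336920719772266619861600 + 20536192998442555865842064487573579840 + 19965743192930262647346451585140980400 + 19426128512040255548769520461218251200 + 18914914603828669876433480449080928800 + 18429916793474088597550570693976289600 + 17969168873637236382611806426626882360 + 17530896462085108665962737977196958400 + 17113494165368796554868387072977983200 + 16715505928964871053592378071280820800 + 16335608066942942166010733115115347600 + 15972594554344210117877161268112784320 + 15625364237945422941401570805762506400 + 15292909679691265006478133129044155200 + 14974307394697696985509838688855735300 + 14668709284601825618458617491123985600 + 14375335098909789106089445141301505888 + 14093465783244891280479848177746574400 + 13822437595105566448162928020482217200 + 13561636885763951986876835038963684800 + 13310495461953508431564301056760653600 + 13068486453554353732808586492092278080 + 12835120624026597416151290304733487400 + 12609943069219113250955653632720619200 + 12392530257680852677663314776984056800 + 12182487371957448394991055204492801600 + 11979445915758157588407870951084588240 + 11783061556483433693515938640411070400 + 11593012176540152504910842855888311200 + 11408996110245864369912258048651988800 + 11230730546023272739132379016641801475 + 11057950076084453158530342416385773760 + 10890405377961961444007155410076898400 + 10727862014111782914992123239777243200 + 10570099337433668460359886133309930800 + 10416909491963615294267713870508337600 + 10268096499221277932921032243786789920 + 10123475421767457116964397986832046400 + 9982871596465131323673225792570490200 + 9846119930760129524718798041987332800 + 9713064256020127774384760230609125600 + 9583556732606526070726296760867670592 + 9457457301914334938216740224540464400 + 9334633181110252666291847494351627200 + 9214958396737044298775285346988144800 + 9098313353740372851955345026140193600 + 8984584436818618191305903213313441180 + 8873663641302338954376200704507102400 + 8765448231042554332981368988598479200 + 8659840421029993437403280205603316800 + 8556747082684398277434193536488991600 + 8456079469946934768287908906647944640 + 8357752964482435526796189035640410400 + 8261686838453901785108876517989371200 + 8167804033471471083005366557557673800 + 8076030954443701744994070304101969600 + 7986297277172105058938580634056392160 = 3653182778990767589396015372875328285861, so H_90 = 3653182778990767589396015372875328285861/718766754945489455304472257065075294400 (already in lowest terms) ≈ 5.08257. (The PNT-adjacent estimate ln(90) + γ ≈ 5.07703 matches within O(1/n).)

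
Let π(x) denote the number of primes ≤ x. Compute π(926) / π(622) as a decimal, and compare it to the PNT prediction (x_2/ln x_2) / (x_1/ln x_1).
π(926)/π(622) = 157/114 ≈ 1.3772;  PNT prediction ≈ 1.4020.

π(622) = 114 and π(926) = 157, so π(926)/π(622) ≈ 1.3772. The PNT-predicted ratio is (926/ln(926)) / (622/ln(622)) ≈ 1.4020. The two agree to within a few percent, as expected.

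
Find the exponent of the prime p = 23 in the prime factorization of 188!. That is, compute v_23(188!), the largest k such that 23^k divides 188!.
v_23(188!) = 8

Legendre's formula: v_p(n!) = Σ_{k ≥ 1} ⌊n / p^k⌋. For p = 23, n = 188, the terms are:
  ⌊188/23^1⌋ = ⌊188/23⌋ = 8
(the next term ⌊188/23^2⌋ = 0, terminating the sum). Summing: v_23(188!) = 8 = 8.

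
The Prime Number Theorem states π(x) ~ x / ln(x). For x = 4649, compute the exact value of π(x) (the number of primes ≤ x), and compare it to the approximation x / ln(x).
π(4649) = 628;  x/ln(x) ≈ 550.54;  relative error ≈ 12.33%.

Directly count primes up to 4649: π(4649) = 628. The PNT approximation gives 4649/ln(4649) ≈ 4649/8.44441 ≈ 550.54. Relative error (π(x) − x/ln(x)) / π(x) ≈ 12.33%; the approximation is known to undercount slightly (Li(x) is a better estimate).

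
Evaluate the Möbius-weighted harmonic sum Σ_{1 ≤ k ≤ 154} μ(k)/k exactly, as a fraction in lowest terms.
Σ μ(k)/k = 774925721037986124275366676266697490065342673242708598/5364750833138837555449767529261714317873456270532298668855

Values of μ(k) for 1 ≤ k ≤ 154: μ(1) = 1, μ(2) = -1, μ(3) = -1, μ(5) = -1, μ(6) = 1, μ(7) = -1, μ(10) = 1, μ(11) = -1, μ(13) = -1, μ(14) = 1, μ(15) = 1, μ(17) = -1, μ(19) = -1, μ(21) = 1, μ(22) = 1, μ(23) = -1, μ(26) = 1, μ(29) = -1, μ(30) = -1, μ(31) = -1, μ(33) = 1, μ(34) = 1, μ(35) = 1, μ(37) = -1, μ(38) = 1, μ(39) = 1, μ(41) = -1, μ(42) = -1, μ(43) = -1, μ(46) = 1, μ(47) = -1, μ(51) = 1, μ(53) = -1, μ(55) = 1, μ(57) = 1, μ(58) = 1, μ(59) = -1, μ(61) = -1, μ(62) = 1, μ(65) = 1, μ(66) = -1, μ(67) = -1, μ(69) = 1, μ(70) = -1, μ(71) = -1, μ(73) = -1, μ(74) = 1, μ(77) = 1, μ(78) = -1, μ(79) = -1, μ(82) = 1, μ(83) = -1, μ(85) = 1, μ(86) = 1, μ(87) = 1, μ(89) = -1, μ(91) = 1, μ(93) = 1, μ(94) = 1, μ(95) = 1, μ(97) = -1, μ(101) = -1, μ(102) = -1, μ(103) = -1, μ(105) = -1, μ(106) = 1, μ(107) = -1, μ(109) = -1, μ(110) = -1, μ(111) = 1, μ(113) = -1, μ(114) = -1, μ(115) = 1, μ(118) = 1, μ(119) = 1, μ(122) = 1, μ(123) = 1, μ(127) = -1, μ(129) = 1, μ(130) = -1, μ(131) = -1, μ(133) = 1, μ(134) = 1, μ(137) = -1, μ(138) = -1, μ(139) = -1, μ(141) = 1, μ(142) = 1, μ(143) = 1, μ(145) = 1, μ(146) = 1, μ(149) = -1, μ(151) = -1, μ(154) = -1, with μ = 0 on non-squarefree integers. Summing μ(k)/k for k where μ(k) ≠ 0 gives 774925721037986124275366676266697490065342673242708598/5364750833138837555449767529261714317873456270532298668855 ≈ 0.0001. (PNT ⟺ this sum → 0 as n → ∞.)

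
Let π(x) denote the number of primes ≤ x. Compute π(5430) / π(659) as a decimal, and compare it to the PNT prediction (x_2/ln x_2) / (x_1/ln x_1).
π(5430)/π(659) = 716/120 ≈ 5.9667;  PNT prediction ≈ 6.2191.

π(659) = 120 and π(5430) = 716, so π(5430)/π(659) ≈ 5.9667. The PNT-predicted ratio is (5430/ln(5430)) / (659/ln(659)) ≈ 6.2191. The two agree to within a few percent, as expected.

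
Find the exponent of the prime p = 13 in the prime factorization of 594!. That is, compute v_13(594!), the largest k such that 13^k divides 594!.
v_13(594!) = 48

Legendre's formula: v_p(n!) = Σ_{k ≥ 1} ⌊n / p^k⌋. For p = 13, n = 594, the terms are:
  ⌊594/13^1⌋ = ⌊594/13⌋ = 45
  ⌊594/13^2⌋ = ⌊594/169⌋ = 3
(the next term ⌊594/13^3⌋ = 0, terminating the sum). Summing: v_13(594!) = 45 + 3 = 48.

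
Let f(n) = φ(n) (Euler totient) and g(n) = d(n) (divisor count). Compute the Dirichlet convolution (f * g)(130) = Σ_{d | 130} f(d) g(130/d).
(φ * d)(130) = 252

Divisors of 130: [1, 2, 5, 10, 13, 26, 65, 130]. For each d | 130:
  d = 1: φ(1) · d(130/1) = 1 · 8 = 8
  d = 2: φ(2) · d(130/2) = 1 · 4 = 4
  d = 5: φ(5) · d(130/5) = 4 · 4 = 16
  d = 10: φ(10) · d(130/10) = 4 · 2 = 8
  d = 13: φ(13) · d(130/13) = 12 · 4 = 48
  d = 26: φ(26) · d(130/26) = 12 · 2 = 24
  d = 65: φ(65) · d(130/65) = 48 · 2 = 96
  d = 130: φ(130) · d(130/130) = 48 · 1 = 48
Summing: (φ * d)(130) = 8 + 4 + 16 + 8 + 48 + 24 + 96 + 48 = 252.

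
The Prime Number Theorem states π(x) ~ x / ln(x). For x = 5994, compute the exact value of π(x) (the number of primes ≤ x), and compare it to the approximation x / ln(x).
π(5994) = 783;  x/ln(x) ≈ 689.08;  relative error ≈ 11.99%.

Directly count primes up to 5994: π(5994) = 783. The PNT approximation gives 5994/ln(5994) ≈ 5994/8.69851 ≈ 689.08. Relative error (π(x) − x/ln(x)) / π(x) ≈ 11.99%; the approximation is known to undercount slightly (Li(x) is a better estimate).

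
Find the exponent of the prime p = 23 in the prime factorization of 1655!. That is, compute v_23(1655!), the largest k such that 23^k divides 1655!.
v_23(1655!) = 74

Legendre's formula: v_p(n!) = Σ_{k ≥ 1} ⌊n / p^k⌋. For p = 23, n = 1655, the terms are:
  ⌊1655/23^1⌋ = ⌊1655/23⌋ = 71
  ⌊1655/23^2⌋ = ⌊1655/529⌋ = 3
(the next term ⌊1655/23^3⌋ = 0, terminating the sum). Summing: v_23(1655!) = 71 + 3 = 74.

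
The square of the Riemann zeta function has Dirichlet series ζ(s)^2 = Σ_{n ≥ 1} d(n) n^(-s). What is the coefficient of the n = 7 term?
d(7) = 2

ζ(s)^2 = (Σ 1/m^s)(Σ 1/k^s). The coefficient of 1/n^s in the product is the number of ordered pairs (m, k) with mk = n, which equals d(n). For n = 7, divisors are [1, 7], so d(7) = 2.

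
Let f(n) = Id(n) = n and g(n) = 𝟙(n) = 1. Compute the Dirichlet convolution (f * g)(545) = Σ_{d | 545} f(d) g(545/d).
(Id * 𝟙)(545) = 660

Divisors of 545: [1, 5, 109, 545]. For each d | 545:
  d = 1: Id(1) · 𝟙(545/1) = 1 · 1 = 1
  d = 5: Id(5) · 𝟙(545/5) = 5 · 1 = 5
  d = 109: Id(109) · 𝟙(545/109) = 109 · 1 = 109
  d = 545: Id(545) · 𝟙(545/545) = 545 · 1 = 545
Summing: (Id * 𝟙)(545) = 1 + 5 + 109 + 545 = 660.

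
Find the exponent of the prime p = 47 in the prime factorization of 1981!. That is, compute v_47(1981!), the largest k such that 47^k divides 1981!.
v_47(1981!) = 42

Legendre's formula: v_p(n!) = Σ_{k ≥ 1} ⌊n / p^k⌋. For p = 47, n = 1981, the terms are:
  ⌊1981/47^1⌋ = ⌊1981/47⌋ = 42
(the next term ⌊1981/47^2⌋ = 0, terminating the sum). Summing: v_47(1981!) = 42 = 42.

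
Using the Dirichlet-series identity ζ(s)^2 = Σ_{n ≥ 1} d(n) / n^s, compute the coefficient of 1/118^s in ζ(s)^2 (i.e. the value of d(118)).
d(118) = 4

ζ(s)^2 = (Σ 1/m^s)(Σ 1/k^s). The coefficient of 1/n^s in the product is the number of ordered pairs (m, k) with mk = n, which equals d(n). For n = 118, divisors are [1, 2, 59, 118], so d(118) = 4.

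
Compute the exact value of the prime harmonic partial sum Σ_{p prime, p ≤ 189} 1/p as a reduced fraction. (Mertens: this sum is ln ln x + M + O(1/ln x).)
Σ 1/p = 10408867916382550633331528920459565913027063402071390584941986323453055203/5397346292805549782720214077673687806275517530364350655459511599582614290

π(189) = 42, so the primes ≤ 189 are [2, 3, 5, 7, 11, 13, 17, 19, 23, 29, 31, 37, 41, 43, 47, 53, 59, 61, 67, 71, 73, 79, 83, 89, 97, 101, 103, 107, 109, 113, 127, 131, 137, 139, 149, 151, 157, 163, 167, 173, 179, 181]. Summing 1/p over these primes: 10408867916382550633331528920459565913027063402071390584941986323453055203/5397346292805549782720214077673687806275517530364350655459511599582614290 ≈ 1.9285. Mertens estimate ln ln(189) + 0.2615 ≈ 1.9182.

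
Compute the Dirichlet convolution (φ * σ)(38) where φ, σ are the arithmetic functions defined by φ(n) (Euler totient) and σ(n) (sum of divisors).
(φ * σ)(38) = 152

Divisors of 38: [1, 2, 19, 38]. For each d | 38:
  d = 1: φ(1) · σ(38/1) = 1 · 60 = 60
  d = 2: φ(2) · σ(38/2) = 1 · 20 = 20
  d = 19: φ(19) · σ(38/19) = 18 · 3 = 54
  d = 38: φ(38) · σ(38/38) = 18 · 1 = 18
Summing: (φ * σ)(38) = 60 + 20 + 54 + 18 = 152.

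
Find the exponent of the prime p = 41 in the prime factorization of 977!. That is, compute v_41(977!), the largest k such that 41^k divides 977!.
v_41(977!) = 23

Legendre's formula: v_p(n!) = Σ_{k ≥ 1} ⌊n / p^k⌋. For p = 41, n = 977, the terms are:
  ⌊977/41^1⌋ = ⌊977/41⌋ = 23
(the next term ⌊977/41^2⌋ = 0, terminating the sum). Summing: v_41(977!) = 23 = 23.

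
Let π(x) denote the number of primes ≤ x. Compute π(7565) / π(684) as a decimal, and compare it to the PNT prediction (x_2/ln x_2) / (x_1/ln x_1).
π(7565)/π(684) = 960/124 ≈ 7.7419;  PNT prediction ≈ 8.0838.

π(684) = 124 and π(7565) = 960, so π(7565)/π(684) ≈ 7.7419. The PNT-predicted ratio is (7565/ln(7565)) / (684/ln(684)) ≈ 8.0838. The two agree to within a few percent, as expected.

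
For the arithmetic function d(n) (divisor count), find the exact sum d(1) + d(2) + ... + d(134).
Σ_{n ≤ 134} d(n) = 679

Compute d(n) for each 1 ≤ n ≤ 134: d(1) = 1, d(2) = 2, d(3) = 2, d(4) = 3, d(5) = 2, d(6) = 4, d(7) = 2, d(8) = 4, d(9) = 3, d(10) = 4, d(11) = 2, d(12) = 6, d(13) = 2, d(14) = 4, d(15) = 4, d(16) = 5, d(17) = 2, d(18) = 6, d(19) = 2, d(20) = 6, d(21) = 4, d(22) = 4, d(23) = 2, d(24) = 8, d(25) = 3, d(26) = 4, d(27) = 4, d(28) = 6, d(29) = 2, d(30) = 8, d(31) = 2, d(32) = 6, d(33) = 4, d(34) = 4, d(35) = 4, d(36) = 9, d(37) = 2, d(38) = 4, d(39) = 4, d(40) = 8, d(41) = 2, d(42) = 8, d(43) = 2, d(44) = 6, d(45) = 6, d(46) = 4, d(47) = 2, d(48) = 10, d(49) = 3, d(50) = 6, d(51) = 4, d(52) = 6, d(53) = 2, d(54) = 8, d(55) = 4, d(56) = 8, d(57) = 4, d(58) = 4, d(59) = 2, d(60) = 12, d(61) = 2, d(62) = 4, d(63) = 6, d(64) = 7, d(65) = 4, d(66) = 8, d(67) = 2, d(68) = 6, d(69) = 4, d(70) = 8, d(71) = 2, d(72) = 12, d(73) = 2, d(74) = 4, d(75) = 6, d(76) = 6, d(77) = 4, d(78) = 8, d(79) = 2, d(80) = 10, d(81) = 5, d(82) = 4, d(83) = 2, d(84) = 12, d(85) = 4, d(86) = 4, d(87) = 4, d(88) = 8, d(89) = 2, d(90) = 12, d(91) = 4, d(92) = 6, d(93) = 4, d(94) = 4, d(95) = 4, d(96) = 12, d(97) = 2, d(98) = 6, d(99) = 6, d(100) = 9, d(101) = 2, d(102) = 8, d(103) = 2, d(104) = 8, d(105) = 8, d(106) = 4, d(107) = 2, d(108) = 12, d(109) = 2, d(110) = 8, d(111) = 4, d(112) = 10, d(113) = 2, d(114) = 8, d(115) = 4, d(116) = 6, d(117) = 6, d(118) = 4, d(119) = 4, d(120) = 16, d(121) = 3, d(122) = 4, d(123) = 4, d(124) = 6, d(125) = 4, d(126) = 12, d(127) = 2, d(128) = 8, d(129) = 4, d(130) = 8, d(131) = 2, d(132) = 12, d(133) = 4, d(134) = 4. Summing all 134 values: 679. (Dirichlet's divisor formula: Σ_{n ≤ x} d(n) = x ln(x) + (2γ − 1) x + O(√x). For x = 134, the asymptotic estimate is ≈ 677.00.)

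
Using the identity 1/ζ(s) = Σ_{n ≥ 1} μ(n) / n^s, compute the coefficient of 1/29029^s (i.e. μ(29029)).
μ(29029) = 1

Factor n = 29029 = 7 · 11 · 13 · 29. μ(n) = 0 if any exponent ≥ 2 (not squarefree); otherwise μ(n) = (−1)^{ω(n)} where ω(n) is the number of distinct prime factors. Applying: μ(29029) = 1.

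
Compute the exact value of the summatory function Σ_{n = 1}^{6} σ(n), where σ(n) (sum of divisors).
Σ_{n ≤ 6} σ(n) = 33

Compute σ(n) for each 1 ≤ n ≤ 6: σ(1) = 1, σ(2) = 3, σ(3) = 4, σ(4) = 7, σ(5) = 6, σ(6) = 12. Summing all 6 values: 33. (Average order: Σ_{n ≤ x} σ(n) ~ (π²/12) x². For x = 6, (π²/12)·6² ≈ 29.61.)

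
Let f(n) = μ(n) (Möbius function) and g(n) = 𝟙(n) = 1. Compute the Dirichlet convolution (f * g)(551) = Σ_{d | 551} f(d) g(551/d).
(μ * 𝟙)(551) = 0

Divisors of 551: [1, 19, 29, 551]. For each d | 551:
  d = 1: μ(1) · 𝟙(551/1) = 1 · 1 = 1
  d = 19: μ(19) · 𝟙(551/19) = -1 · 1 = -1
  d = 29: μ(29) · 𝟙(551/29) = -1 · 1 = -1
  d = 551: μ(551) · 𝟙(551/551) = 1 · 1 = 1
Summing: (μ * 𝟙)(551) = 1 + -1 + -1 + 1 = 0.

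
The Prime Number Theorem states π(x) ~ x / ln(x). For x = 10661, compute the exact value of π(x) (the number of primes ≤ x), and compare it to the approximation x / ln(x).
π(10661) = 1300;  x/ln(x) ≈ 1149.51;  relative error ≈ 11.58%.

Directly count primes up to 10661: π(10661) = 1300. The PNT approximation gives 10661/ln(10661) ≈ 10661/9.27435 ≈ 1149.51. Relative error (π(x) − x/ln(x)) / π(x) ≈ 11.58%; the approximation is known to undercount slightly (Li(x) is a better estimate).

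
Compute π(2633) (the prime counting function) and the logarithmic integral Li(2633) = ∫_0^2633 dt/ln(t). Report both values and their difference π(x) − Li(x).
π(2633) = 382;  Li(2633) ≈ 396.55;  π(x) − Li(x) ≈ -14.55.

Direct count of primes ≤ 2633 gives π(2633) = 382. Numerical evaluation of the logarithmic integral gives Li(2633) ≈ 396.55. The difference π(x) − Li(x) ≈ -14.55 is typically negative for small/moderate x (Li(x) overestimates), though Littlewood's theorem shows this sign changes infinitely often.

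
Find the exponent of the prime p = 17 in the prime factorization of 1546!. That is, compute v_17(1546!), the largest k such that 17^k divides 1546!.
v_17(1546!) = 95

Legendre's formula: v_p(n!) = Σ_{k ≥ 1} ⌊n / p^k⌋. For p = 17, n = 1546, the terms are:
  ⌊1546/17^1⌋ = ⌊1546/17⌋ = 90
  ⌊1546/17^2⌋ = ⌊1546/289⌋ = 5
(the next term ⌊1546/17^3⌋ = 0, terminating the sum). Summing: v_17(1546!) = 90 + 5 = 95.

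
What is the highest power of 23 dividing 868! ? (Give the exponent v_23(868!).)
v_23(868!) = 38

Legendre's formula: v_p(n!) = Σ_{k ≥ 1} ⌊n / p^k⌋. For p = 23, n = 868, the terms are:
  ⌊868/23^1⌋ = ⌊868/23⌋ = 37
  ⌊868/23^2⌋ = ⌊868/529⌋ = 1
(the next term ⌊868/23^3⌋ = 0, terminating the sum). Summing: v_23(868!) = 37 + 1 = 38.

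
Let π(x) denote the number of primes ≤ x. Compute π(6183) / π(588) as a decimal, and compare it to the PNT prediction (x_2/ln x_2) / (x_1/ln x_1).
π(6183)/π(588) = 804/107 ≈ 7.5140;  PNT prediction ≈ 7.6812.

π(588) = 107 and π(6183) = 804, so π(6183)/π(588) ≈ 7.5140. The PNT-predicted ratio is (6183/ln(6183)) / (588/ln(588)) ≈ 7.6812. The two agree to within a few percent, as expected.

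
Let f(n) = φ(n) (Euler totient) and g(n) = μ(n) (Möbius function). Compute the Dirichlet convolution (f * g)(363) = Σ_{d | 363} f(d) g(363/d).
(φ * μ)(363) = 100

Divisors of 363: [1, 3, 11, 33, 121, 363]. For each d | 363:
  d = 1: φ(1) · μ(363/1) = 1 · 0 = 0
  d = 3: φ(3) · μ(363/3) = 2 · 0 = 0
  d = 11: φ(11) · μ(363/11) = 10 · 1 = 10
  d = 33: φ(33) · μ(363/33) = 20 · -1 = -20
  d = 121: φ(121) · μ(363/121) = 110 · -1 = -110
  d = 363: φ(363) · μ(363/363) = 220 · 1 = 220
Summing: (φ * μ)(363) = 0 + 0 + 10 + -20 + -110 + 220 = 100.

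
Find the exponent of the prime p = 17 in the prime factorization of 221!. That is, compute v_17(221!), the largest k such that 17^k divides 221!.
v_17(221!) = 13

Legendre's formula: v_p(n!) = Σ_{k ≥ 1} ⌊n / p^k⌋. For p = 17, n = 221, the terms are:
  ⌊221/17^1⌋ = ⌊221/17⌋ = 13
(the next term ⌊221/17^2⌋ = 0, terminating the sum). Summing: v_17(221!) = 13 = 13.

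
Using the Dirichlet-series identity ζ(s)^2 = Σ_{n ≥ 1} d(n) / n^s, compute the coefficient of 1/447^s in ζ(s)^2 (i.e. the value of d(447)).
d(447) = 4

ζ(s)^2 = (Σ 1/m^s)(Σ 1/k^s). The coefficient of 1/n^s in the product is the number of ordered pairs (m, k) with mk = n, which equals d(n). For n = 447, divisors are [1, 3, 149, 447], so d(447) = 4.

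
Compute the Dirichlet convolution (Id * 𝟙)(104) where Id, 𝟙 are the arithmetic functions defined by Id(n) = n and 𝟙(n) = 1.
(Id * 𝟙)(104) = 210

Divisors of 104: [1, 2, 4, 8, 13, 26, 52, 104]. For each d | 104:
  d = 1: Id(1) · 𝟙(104/1) = 1 · 1 = 1
  d = 2: Id(2) · 𝟙(104/2) = 2 · 1 = 2
  d = 4: Id(4) · 𝟙(104/4) = 4 · 1 = 4
  d = 8: Id(8) · 𝟙(104/8) = 8 · 1 = 8
  d = 13: Id(13) · 𝟙(104/13) = 13 · 1 = 13
  d = 26: Id(26) · 𝟙(104/26) = 26 · 1 = 26
  d = 52: Id(52) · 𝟙(104/52) = 52 · 1 = 52
  d = 104: Id(104) · 𝟙(104/104) = 104 · 1 = 104
Summing: (Id * 𝟙)(104) = 1 + 2 + 4 + 8 + 13 + 26 + 52 + 104 = 210.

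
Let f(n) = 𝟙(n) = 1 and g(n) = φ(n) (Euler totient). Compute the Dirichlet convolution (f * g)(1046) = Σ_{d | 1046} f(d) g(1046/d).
(𝟙 * φ)(1046) = 1046

Divisors of 1046: [1, 2, 523, 1046]. For each d | 1046:
  d = 1: 𝟙(1) · φ(1046/1) = 1 · 522 = 522
  d = 2: 𝟙(2) · φ(1046/2) = 1 · 522 = 522
  d = 523: 𝟙(523) · φ(1046/523) = 1 · 1 = 1
  d = 1046: 𝟙(1046) · φ(1046/1046) = 1 · 1 = 1
Summing: (𝟙 * φ)(1046) = 522 + 522 + 1 + 1 = 1046.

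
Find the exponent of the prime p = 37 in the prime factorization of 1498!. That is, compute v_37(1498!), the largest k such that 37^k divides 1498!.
v_37(1498!) = 41

Legendre's formula: v_p(n!) = Σ_{k ≥ 1} ⌊n / p^k⌋. For p = 37, n = 1498, the terms are:
  ⌊1498/37^1⌋ = ⌊1498/37⌋ = 40
  ⌊1498/37^2⌋ = ⌊1498/1369⌋ = 1
(the next term ⌊1498/37^3⌋ = 0, terminating the sum). Summing: v_37(1498!) = 40 + 1 = 41.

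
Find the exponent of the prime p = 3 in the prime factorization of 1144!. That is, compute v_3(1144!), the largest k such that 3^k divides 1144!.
v_3(1144!) = 569

Legendre's formula: v_p(n!) = Σ_{k ≥ 1} ⌊n / p^k⌋. For p = 3, n = 1144, the terms are:
  ⌊1144/3^1⌋ = ⌊1144/3⌋ = 381
  ⌊1144/3^2⌋ = ⌊1144/9⌋ = 127
  ⌊1144/3^3⌋ = ⌊1144/27⌋ = 42
  ⌊1144/3^4⌋ = ⌊1144/81⌋ = 14
  ⌊1144/3^5⌋ = ⌊1144/243⌋ = 4
  ⌊1144/3^6⌋ = ⌊1144/729⌋ = 1
(the next term ⌊1144/3^7⌋ = 0, terminating the sum). Summing: v_3(1144!) = 381 + 127 + 42 + 14 + 4 + 1 = 569.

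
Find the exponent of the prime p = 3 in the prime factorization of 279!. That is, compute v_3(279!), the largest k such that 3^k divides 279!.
v_3(279!) = 138

Legendre's formula: v_p(n!) = Σ_{k ≥ 1} ⌊n / p^k⌋. For p = 3, n = 279, the terms are:
  ⌊279/3^1⌋ = ⌊279/3⌋ = 93
  ⌊279/3^2⌋ = ⌊279/9⌋ = 31
  ⌊279/3^3⌋ = ⌊279/27⌋ = 10
  ⌊279/3^4⌋ = ⌊279/81⌋ = 3
  ⌊279/3^5⌋ = ⌊279/243⌋ = 1
(the next term ⌊279/3^6⌋ = 0, terminating the sum). Summing: v_3(279!) = 93 + 31 + 10 + 3 + 1 = 138.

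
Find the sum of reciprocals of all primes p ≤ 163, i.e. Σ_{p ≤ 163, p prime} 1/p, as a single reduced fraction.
Σ 1/p = 10988187442690106858194788089546541159451476081371138484805233167/5766152219975951659023630035336134306565384015606066319856068810

π(163) = 38, so the primes ≤ 163 are [2, 3, 5, 7, 11, 13, 17, 19, 23, 29, 31, 37, 41, 43, 47, 53, 59, 61, 67, 71, 73, 79, 83, 89, 97, 101, 103, 107, 109, 113, 127, 131, 137, 139, 149, 151, 157, 163]. Summing 1/p over these primes: 10988187442690106858194788089546541159451476081371138484805233167/5766152219975951659023630035336134306565384015606066319856068810 ≈ 1.9056. Mertens estimate ln ln(163) + 0.2615 ≈ 1.8895.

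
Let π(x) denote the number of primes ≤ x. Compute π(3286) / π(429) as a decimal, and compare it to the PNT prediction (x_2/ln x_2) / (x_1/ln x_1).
π(3286)/π(429) = 462/82 ≈ 5.6341;  PNT prediction ≈ 5.7338.

π(429) = 82 and π(3286) = 462, so π(3286)/π(429) ≈ 5.6341. The PNT-predicted ratio is (3286/ln(3286)) / (429/ln(429)) ≈ 5.7338. The two agree to within a few percent, as expected.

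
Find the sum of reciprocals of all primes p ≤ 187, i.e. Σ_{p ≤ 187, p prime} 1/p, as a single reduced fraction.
Σ 1/p = 10408867916382550633331528920459565913027063402071390584941986323453055203/5397346292805549782720214077673687806275517530364350655459511599582614290

π(187) = 42, so the primes ≤ 187 are [2, 3, 5, 7, 11, 13, 17, 19, 23, 29, 31, 37, 41, 43, 47, 53, 59, 61, 67, 71, 73, 79, 83, 89, 97, 101, 103, 107, 109, 113, 127, 131, 137, 139, 149, 151, 157, 163, 167, 173, 179, 181]. Summing 1/p over these primes: 10408867916382550633331528920459565913027063402071390584941986323453055203/5397346292805549782720214077673687806275517530364350655459511599582614290 ≈ 1.9285. Mertens estimate ln ln(187) + 0.2615 ≈ 1.9161.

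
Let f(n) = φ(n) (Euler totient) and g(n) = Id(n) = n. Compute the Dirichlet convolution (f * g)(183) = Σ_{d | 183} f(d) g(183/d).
(φ * Id)(183) = 605

Divisors of 183: [1, 3, 61, 183]. For each d | 183:
  d = 1: φ(1) · Id(183/1) = 1 · 183 = 183
  d = 3: φ(3) · Id(183/3) = 2 · 61 = 122
  d = 61: φ(61) · Id(183/61) = 60 · 3 = 180
  d = 183: φ(183) · Id(183/183) = 120 · 1 = 120
Summing: (φ * Id)(183) = 183 + 122 + 180 + 120 = 605.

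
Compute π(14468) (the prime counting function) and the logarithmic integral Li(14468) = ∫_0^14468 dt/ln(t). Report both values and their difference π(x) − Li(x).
π(14468) = 1696;  Li(14468) ≈ 1721.20;  π(x) − Li(x) ≈ -25.20.

Direct count of primes ≤ 14468 gives π(14468) = 1696. Numerical evaluation of the logarithmic integral gives Li(14468) ≈ 1721.20. The difference π(x) − Li(x) ≈ -25.20 is typically negative for small/moderate x (Li(x) overestimates), though Littlewood's theorem shows this sign changes infinitely often.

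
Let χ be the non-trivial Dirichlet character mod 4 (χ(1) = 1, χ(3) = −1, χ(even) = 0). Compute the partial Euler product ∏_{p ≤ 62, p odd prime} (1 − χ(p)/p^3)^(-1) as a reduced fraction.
∏ = 126115667482028600084463789626710364805572778792731/130156894276470431285217911893722225289762827141120

The odd primes p ≤ 62 are [3, 5, 7, 11, 13, 17, 19, 23, 29, 31, 37, 41, 43, 47, 53, 59, 61]. For each, χ(p) = 1 if p ≡ 1 mod 4, χ(p) = −1 if p ≡ 3 mod 4. Taking (1 − χ(p)/p^3)^(-1) = p^3/(p^3 − χ(p)): (1 − (-1)/3^3)^(-1) · (1 − (1)/5^3)^(-1) · (1 − (-1)/7^3)^(-1) · (1 − (-1)/11^3)^(-1) · (1 − (1)/13^3)^(-1) · (1 − (1)/17^3)^(-1) · (1 − (-1)/19^3)^(-1) · (1 − (-1)/23^3)^(-1) · (1 − (1)/29^3)^(-1) · (1 − (-1)/31^3)^(-1) · (1 − (1)/37^3)^(-1) · (1 − (1)/41^3)^(-1) · (1 − (-1)/43^3)^(-1) · (1 − (-1)/47^3)^(-1) · (1 − (1)/53^3)^(-1) · (1 − (-1)/59^3)^(-1) · (1 − (1)/61^3)^(-1) = 126115667482028600084463789626710364805572778792731/130156894276470431285217911893722225289762827141120.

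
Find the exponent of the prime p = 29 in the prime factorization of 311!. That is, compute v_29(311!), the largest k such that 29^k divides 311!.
v_29(311!) = 10

Legendre's formula: v_p(n!) = Σ_{k ≥ 1} ⌊n / p^k⌋. For p = 29, n = 311, the terms are:
  ⌊311/29^1⌋ = ⌊311/29⌋ = 10
(the next term ⌊311/29^2⌋ = 0, terminating the sum). Summing: v_29(311!) = 10 = 10.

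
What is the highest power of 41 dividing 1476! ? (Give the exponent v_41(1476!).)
v_41(1476!) = 36

Legendre's formula: v_p(n!) = Σ_{k ≥ 1} ⌊n / p^k⌋. For p = 41, n = 1476, the terms are:
  ⌊1476/41^1⌋ = ⌊1476/41⌋ = 36
(the next term ⌊1476/41^2⌋ = 0, terminating the sum). Summing: v_41(1476!) = 36 = 36.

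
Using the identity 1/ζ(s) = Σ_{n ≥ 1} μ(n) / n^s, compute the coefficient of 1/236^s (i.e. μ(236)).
μ(236) = 0

Factor n = 236 = 2^2 · 59. μ(n) = 0 if any exponent ≥ 2 (not squarefree); otherwise μ(n) = (−1)^{ω(n)} where ω(n) is the number of distinct prime factors. Applying: μ(236) = 0.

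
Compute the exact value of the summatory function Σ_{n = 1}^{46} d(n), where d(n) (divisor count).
Σ_{n ≤ 46} d(n) = 186

Compute d(n) for each 1 ≤ n ≤ 46: d(1) = 1, d(2) = 2, d(3) = 2, d(4) = 3, d(5) = 2, d(6) = 4, d(7) = 2, d(8) = 4, d(9) = 3, d(10) = 4, d(11) = 2, d(12) = 6, d(13) = 2, d(14) = 4, d(15) = 4, d(16) = 5, d(17) = 2, d(18) = 6, d(19) = 2, d(20) = 6, d(21) = 4, d(22) = 4, d(23) = 2, d(24) = 8, d(25) = 3, d(26) = 4, d(27) = 4, d(28) = 6, d(29) = 2, d(30) = 8, d(31) = 2, d(32) = 6, d(33) = 4, d(34) = 4, d(35) = 4, d(36) = 9, d(37) = 2, d(38) = 4, d(39) = 4, d(40) = 8, d(41) = 2, d(42) = 8, d(43) = 2, d(44) = 6, d(45) = 6, d(46) = 4. Summing all 46 values: 186. (Dirichlet's divisor formula: Σ_{n ≤ x} d(n) = x ln(x) + (2γ − 1) x + O(√x). For x = 46, the asymptotic estimate is ≈ 183.22.)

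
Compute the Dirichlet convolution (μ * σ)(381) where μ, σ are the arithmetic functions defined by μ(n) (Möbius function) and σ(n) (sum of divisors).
(μ * σ)(381) = 381

Divisors of 381: [1, 3, 127, 381]. For each d | 381:
  d = 1: μ(1) · σ(381/1) = 1 · 512 = 512
  d = 3: μ(3) · σ(381/3) = -1 · 128 = -128
  d = 127: μ(127) · σ(381/127) = -1 · 4 = -4
  d = 381: μ(381) · σ(381/381) = 1 · 1 = 1
Summing: (μ * σ)(381) = 512 + -128 + -4 + 1 = 381.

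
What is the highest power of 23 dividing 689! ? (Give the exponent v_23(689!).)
v_23(689!) = 30

Legendre's formula: v_p(n!) = Σ_{k ≥ 1} ⌊n / p^k⌋. For p = 23, n = 689, the terms are:
  ⌊689/23^1⌋ = ⌊689/23⌋ = 29
  ⌊689/23^2⌋ = ⌊689/529⌋ = 1
(the next term ⌊689/23^3⌋ = 0, terminating the sum). Summing: v_23(689!) = 29 + 1 = 30.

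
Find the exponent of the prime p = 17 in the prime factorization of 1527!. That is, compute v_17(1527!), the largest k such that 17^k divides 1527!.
v_17(1527!) = 94

Legendre's formula: v_p(n!) = Σ_{k ≥ 1} ⌊n / p^k⌋. For p = 17, n = 1527, the terms are:
  ⌊1527/17^1⌋ = ⌊1527/17⌋ = 89
  ⌊1527/17^2⌋ = ⌊1527/289⌋ = 5
(the next term ⌊1527/17^3⌋ = 0, terminating the sum). Summing: v_17(1527!) = 89 + 5 = 94.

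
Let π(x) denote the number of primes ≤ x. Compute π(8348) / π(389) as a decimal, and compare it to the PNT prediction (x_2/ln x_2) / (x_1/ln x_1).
π(8348)/π(389) = 1045/77 ≈ 13.5714;  PNT prediction ≈ 14.1730.

π(389) = 77 and π(8348) = 1045, so π(8348)/π(389) ≈ 13.5714. The PNT-predicted ratio is (8348/ln(8348)) / (389/ln(389)) ≈ 14.1730. The two agree to within a few percent, as expected.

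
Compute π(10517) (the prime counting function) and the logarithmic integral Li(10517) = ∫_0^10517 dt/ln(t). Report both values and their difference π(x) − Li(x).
π(10517) = 1286;  Li(10517) ≈ 1302.12;  π(x) − Li(x) ≈ -16.12.

Direct count of primes ≤ 10517 gives π(10517) = 1286. Numerical evaluation of the logarithmic integral gives Li(10517) ≈ 1302.12. The difference π(x) − Li(x) ≈ -16.12 is typically negative for small/moderate x (Li(x) overestimates), though Littlewood's theorem shows this sign changes infinitely often.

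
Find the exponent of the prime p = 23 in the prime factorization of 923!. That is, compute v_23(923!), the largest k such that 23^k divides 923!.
v_23(923!) = 41

Legendre's formula: v_p(n!) = Σ_{k ≥ 1} ⌊n / p^k⌋. For p = 23, n = 923, the terms are:
  ⌊923/23^1⌋ = ⌊923/23⌋ = 40
  ⌊923/23^2⌋ = ⌊923/529⌋ = 1
(the next term ⌊923/23^3⌋ = 0, terminating the sum). Summing: v_23(923!) = 40 + 1 = 41.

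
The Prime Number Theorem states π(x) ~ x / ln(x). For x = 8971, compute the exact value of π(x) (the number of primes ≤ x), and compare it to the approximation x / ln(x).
π(8971) = 1116;  x/ln(x) ≈ 985.63;  relative error ≈ 11.68%.

Directly count primes up to 8971: π(8971) = 1116. The PNT approximation gives 8971/ln(8971) ≈ 8971/9.10175 ≈ 985.63. Relative error (π(x) − x/ln(x)) / π(x) ≈ 11.68%; the approximation is known to undercount slightly (Li(x) is a better estimate).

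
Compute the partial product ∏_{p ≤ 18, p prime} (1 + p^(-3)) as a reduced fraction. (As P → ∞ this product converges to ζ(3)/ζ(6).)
∏ = 163156871808/138140663375

The primes p ≤ 18 are [2, 3, 5, 7, 11, 13, 17]. For each, (1 + 1/p^3) = (p^3 + 1)/p^3. Multiplying these fractions over p ∈ [2, 3, 5, 7, 11, 13, 17] gives 163156871808/138140663375. (In the limit P → ∞ this tends to ζ(3)/ζ(6).)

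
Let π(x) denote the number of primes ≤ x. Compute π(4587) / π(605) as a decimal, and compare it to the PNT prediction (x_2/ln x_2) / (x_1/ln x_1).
π(4587)/π(605) = 620/110 ≈ 5.6364;  PNT prediction ≈ 5.7601.

π(605) = 110 and π(4587) = 620, so π(4587)/π(605) ≈ 5.6364. The PNT-predicted ratio is (4587/ln(4587)) / (605/ln(605)) ≈ 5.7601. The two agree to within a few percent, as expected.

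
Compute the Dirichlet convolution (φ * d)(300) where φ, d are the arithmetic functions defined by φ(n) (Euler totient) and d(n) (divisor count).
(φ * d)(300) = 868

Divisors of 300: [1, 2, 3, 4, 5, 6, 10, 12, 15, 20, 25, 30, 50, 60, 75, 100, 150, 300]. For each d | 300:
  d = 1: φ(1) · d(300/1) = 1 · 18 = 18
  d = 2: φ(2) · d(300/2) = 1 · 12 = 12
  d = 3: φ(3) · d(300/3) = 2 · 9 = 18
  d = 4: φ(4) · d(300/4) = 2 · 6 = 12
  d = 5: φ(5) · d(300/5) = 4 · 12 = 48
  d = 6: φ(6) · d(300/6) = 2 · 6 = 12
  d = 10: φ(10) · d(300/10) = 4 · 8 = 32
  d = 12: φ(12) · d(300/12) = 4 · 3 = 12
  d = 15: φ(15) · d(300/15) = 8 · 6 = 48
  d = 20: φ(20) · d(300/20) = 8 · 4 = 32
  d = 25: φ(25) · d(300/25) = 20 · 6 = 120
  d = 30: φ(30) · d(300/30) = 8 · 4 = 32
  d = 50: φ(50) · d(300/50) = 20 · 4 = 80
  d = 60: φ(60) · d(300/60) = 16 · 2 = 32
  d = 75: φ(75) · d(300/75) = 40 · 3 = 120
  d = 100: φ(100) · d(300/100) = 40 · 2 = 80
  d = 150: φ(150) · d(300/150) = 40 · 2 = 80
  d = 300: φ(300) · d(300/300) = 80 · 1 = 80
Summing: (φ * d)(300) = 18 + 12 + 18 + 12 + 48 + 12 + 32 + 12 + 48 + 32 + 120 + 32 + 80 + 32 + 120 + 80 + 80 + 80 = 868.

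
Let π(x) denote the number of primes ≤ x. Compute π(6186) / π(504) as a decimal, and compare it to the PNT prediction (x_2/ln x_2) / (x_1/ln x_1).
π(6186)/π(504) = 804/96 ≈ 8.3750;  PNT prediction ≈ 8.7485.

π(504) = 96 and π(6186) = 804, so π(6186)/π(504) ≈ 8.3750. The PNT-predicted ratio is (6186/ln(6186)) / (504/ln(504)) ≈ 8.7485. The two agree to within a few percent, as expected.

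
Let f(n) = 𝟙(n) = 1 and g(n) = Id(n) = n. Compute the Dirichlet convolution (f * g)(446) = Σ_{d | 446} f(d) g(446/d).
(𝟙 * Id)(446) = 672

Divisors of 446: [1, 2, 223, 446]. For each d | 446:
  d = 1: 𝟙(1) · Id(446/1) = 1 · 446 = 446
  d = 2: 𝟙(2) · Id(446/2) = 1 · 223 = 223
  d = 223: 𝟙(223) · Id(446/223) = 1 · 2 = 2
  d = 446: 𝟙(446) · Id(446/446) = 1 · 1 = 1
Summing: (𝟙 * Id)(446) = 446 + 223 + 2 + 1 = 672.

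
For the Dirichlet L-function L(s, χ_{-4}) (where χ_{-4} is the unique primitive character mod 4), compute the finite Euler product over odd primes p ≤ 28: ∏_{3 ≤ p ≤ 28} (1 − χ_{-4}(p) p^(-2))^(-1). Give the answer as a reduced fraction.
∏ = 7900068038863/8628726988800

The odd primes p ≤ 28 are [3, 5, 7, 11, 13, 17, 19, 23]. For each, χ(p) = 1 if p ≡ 1 mod 4, χ(p) = −1 if p ≡ 3 mod 4. Taking (1 − χ(p)/p^2)^(-1) = p^2/(p^2 − χ(p)): (1 − (-1)/3^2)^(-1) · (1 − (1)/5^2)^(-1) · (1 − (-1)/7^2)^(-1) · (1 − (-1)/11^2)^(-1) · (1 − (1)/13^2)^(-1) · (1 − (1)/17^2)^(-1) · (1 − (-1)/19^2)^(-1) · (1 − (-1)/23^2)^(-1) = 7900068038863/8628726988800.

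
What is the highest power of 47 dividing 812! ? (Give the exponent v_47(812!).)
v_47(812!) = 17

Legendre's formula: v_p(n!) = Σ_{k ≥ 1} ⌊n / p^k⌋. For p = 47, n = 812, the terms are:
  ⌊812/47^1⌋ = ⌊812/47⌋ = 17
(the next term ⌊812/47^2⌋ = 0, terminating the sum). Summing: v_47(812!) = 17 = 17.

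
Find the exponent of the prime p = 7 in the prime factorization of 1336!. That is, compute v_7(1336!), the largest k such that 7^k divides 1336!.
v_7(1336!) = 220

Legendre's formula: v_p(n!) = Σ_{k ≥ 1} ⌊n / p^k⌋. For p = 7, n = 1336, the terms are:
  ⌊1336/7^1⌋ = ⌊1336/7⌋ = 190
  ⌊1336/7^2⌋ = ⌊1336/49⌋ = 27
  ⌊1336/7^3⌋ = ⌊1336/343⌋ = 3
(the next term ⌊1336/7^4⌋ = 0, terminating the sum). Summing: v_7(1336!) = 190 + 27 + 3 = 220.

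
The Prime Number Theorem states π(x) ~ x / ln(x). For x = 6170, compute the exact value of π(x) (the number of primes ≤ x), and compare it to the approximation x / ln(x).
π(6170) = 803;  x/ln(x) ≈ 706.96;  relative error ≈ 11.96%.

Directly count primes up to 6170: π(6170) = 803. The PNT approximation gives 6170/ln(6170) ≈ 6170/8.72745 ≈ 706.96. Relative error (π(x) − x/ln(x)) / π(x) ≈ 11.96%; the approximation is known to undercount slightly (Li(x) is a better estimate).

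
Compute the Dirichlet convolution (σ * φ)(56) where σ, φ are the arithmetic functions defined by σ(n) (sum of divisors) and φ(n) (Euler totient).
(σ * φ)(56) = 448

Divisors of 56: [1, 2, 4, 7, 8, 14, 28, 56]. For each d | 56:
  d = 1: σ(1) · φ(56/1) = 1 · 24 = 24
  d = 2: σ(2) · φ(56/2) = 3 · 12 = 36
  d = 4: σ(4) · φ(56/4) = 7 · 6 = 42
  d = 7: σ(7) · φ(56/7) = 8 · 4 = 32
  d = 8: σ(8) · φ(56/8) = 15 · 6 = 90
  d = 14: σ(14) · φ(56/14) = 24 · 2 = 48
  d = 28: σ(28) · φ(56/28) = 56 · 1 = 56
  d = 56: σ(56) · φ(56/56) = 120 · 1 = 120
Summing: (σ * φ)(56) = 24 + 36 + 42 + 32 + 90 + 48 + 56 + 120 = 448.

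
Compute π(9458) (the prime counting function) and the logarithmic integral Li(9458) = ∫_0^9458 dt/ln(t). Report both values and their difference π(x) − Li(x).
π(9458) = 1170;  Li(9458) ≈ 1187.11;  π(x) − Li(x) ≈ -17.11.

Direct count of primes ≤ 9458 gives π(9458) = 1170. Numerical evaluation of the logarithmic integral gives Li(9458) ≈ 1187.11. The difference π(x) − Li(x) ≈ -17.11 is typically negative for small/moderate x (Li(x) overestimates), though Littlewood's theorem shows this sign changes infinitely often.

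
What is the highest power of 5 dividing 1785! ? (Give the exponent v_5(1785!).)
v_5(1785!) = 444

Legendre's formula: v_p(n!) = Σ_{k ≥ 1} ⌊n / p^k⌋. For p = 5, n = 1785, the terms are:
  ⌊1785/5^1⌋ = ⌊1785/5⌋ = 357
  ⌊1785/5^2⌋ = ⌊1785/25⌋ = 71
  ⌊1785/5^3⌋ = ⌊1785/125⌋ = 14
  ⌊1785/5^4⌋ = ⌊1785/625⌋ = 2
(the next term ⌊1785/5^5⌋ = 0, terminating the sum). Summing: v_5(1785!) = 357 + 71 + 14 + 2 = 444.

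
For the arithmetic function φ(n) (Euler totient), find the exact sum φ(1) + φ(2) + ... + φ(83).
Σ_{n ≤ 83} φ(n) = 2142

Compute φ(n) for each 1 ≤ n ≤ 83: φ(1) = 1, φ(2) = 1, φ(3) = 2, φ(4) = 2, φ(5) = 4, φ(6) = 2, φ(7) = 6, φ(8) = 4, φ(9) = 6, φ(10) = 4, φ(11) = 10, φ(12) = 4, φ(13) = 12, φ(14) = 6, φ(15) = 8, φ(16) = 8, φ(17) = 16, φ(18) = 6, φ(19) = 18, φ(20) = 8, φ(21) = 12, φ(22) = 10, φ(23) = 22, φ(24) = 8, φ(25) = 20, φ(26) = 12, φ(27) = 18, φ(28) = 12, φ(29) = 28, φ(30) = 8, φ(31) = 30, φ(32) = 16, φ(33) = 20, φ(34) = 16, φ(35) = 24, φ(36) = 12, φ(37) = 36, φ(38) = 18, φ(39) = 24, φ(40) = 16, φ(41) = 40, φ(42) = 12, φ(43) = 42, φ(44) = 20, φ(45) = 24, φ(46) = 22, φ(47) = 46, φ(48) = 16, φ(49) = 42, φ(50) = 20, φ(51) = 32, φ(52) = 24, φ(53) = 52, φ(54) = 18, φ(55) = 40, φ(56) = 24, φ(57) = 36, φ(58) = 28, φ(59) = 58, φ(60) = 16, φ(61) = 60, φ(62) = 30, φ(63) = 36, φ(64) = 32, φ(65) = 48, φ(66) = 20, φ(67) = 66, φ(68) = 32, φ(69) = 44, φ(70) = 24, φ(71) = 70, φ(72) = 24, φ(73) = 72, φ(74) = 36, φ(75) = 40, φ(76) = 36, φ(77) = 60, φ(78) = 24, φ(79) = 78, φ(80) = 32, φ(81) = 54, φ(82) = 40, φ(83) = 82. Summing all 83 values: 2142. (Average order: Σ_{n ≤ x} φ(n) ~ (3/π²) x². For x = 83, (3/π²)·83² ≈ 2094.00.)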